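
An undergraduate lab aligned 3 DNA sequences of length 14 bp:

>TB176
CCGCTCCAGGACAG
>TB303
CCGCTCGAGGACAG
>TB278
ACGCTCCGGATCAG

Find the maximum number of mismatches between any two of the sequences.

Pairwise Hamming distances:
  TB176 vs TB303: 1
  TB176 vs TB278: 4
  TB303 vs TB278: 5
The largest is 5, between TB303 and TB278.

5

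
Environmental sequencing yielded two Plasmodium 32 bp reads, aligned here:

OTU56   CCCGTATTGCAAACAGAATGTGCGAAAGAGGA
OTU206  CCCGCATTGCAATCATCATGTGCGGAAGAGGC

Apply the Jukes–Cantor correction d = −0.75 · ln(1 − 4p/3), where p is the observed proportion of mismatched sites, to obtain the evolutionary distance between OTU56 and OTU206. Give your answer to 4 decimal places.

0.2158

Differing sites — 5:T/C; 13:A/T; 16:G/T; 17:A/C; 25:A/G; 32:A/C.
p = 6/32 = 0.187500.
d = −0.75 · ln(1 − (4/3)·0.187500) = −0.75 · ln(0.750000) = −0.75 · (-0.287682) = 0.2158.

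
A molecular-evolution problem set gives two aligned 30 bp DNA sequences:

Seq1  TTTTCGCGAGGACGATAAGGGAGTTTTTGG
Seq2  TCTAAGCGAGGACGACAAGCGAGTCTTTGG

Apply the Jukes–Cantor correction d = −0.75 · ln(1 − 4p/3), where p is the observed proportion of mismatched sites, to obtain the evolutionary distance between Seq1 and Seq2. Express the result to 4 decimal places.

0.2326

Mismatches occur at site 2 (T→C), site 4 (T→A), site 5 (C→A), site 16 (T→C), site 20 (G→C), site 25 (T→C).
p = 6/30 = 0.200000.
d = −0.75 · ln(1 − (4/3)·0.200000) = −0.75 · ln(0.733333) = −0.75 · (-0.310155) = 0.2326.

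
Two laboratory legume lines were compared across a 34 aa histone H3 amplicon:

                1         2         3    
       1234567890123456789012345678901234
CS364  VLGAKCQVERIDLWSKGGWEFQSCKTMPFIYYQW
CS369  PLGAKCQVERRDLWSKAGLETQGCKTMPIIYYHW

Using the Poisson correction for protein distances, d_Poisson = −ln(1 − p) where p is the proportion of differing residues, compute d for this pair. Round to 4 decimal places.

Differing sites — 1:V/P; 11:I/R; 17:G/A; 19:W/L; 21:F/T; 23:S/G; 29:F/I; 33:Q/H.
p = 8/34 = 0.235294.
d = −ln(1 − 0.235294) = −ln(0.764706) = 0.2683.

0.2683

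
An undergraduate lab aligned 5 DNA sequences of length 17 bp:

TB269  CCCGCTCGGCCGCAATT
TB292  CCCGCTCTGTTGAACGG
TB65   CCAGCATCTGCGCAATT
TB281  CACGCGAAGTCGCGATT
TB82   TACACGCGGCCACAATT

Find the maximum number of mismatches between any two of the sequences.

Pairwise Hamming distances:
  TB269 vs TB292: 7
  TB269 vs TB65: 6
  TB269 vs TB281: 6
  TB269 vs TB82: 5
  TB292 vs TB65: 11
  TB292 vs TB281: 10
  TB292 vs TB82: 12
  TB65 vs TB281: 8
  TB65 vs TB82: 10
  TB281 vs TB82: 7
The largest is 12, between TB292 and TB82.

12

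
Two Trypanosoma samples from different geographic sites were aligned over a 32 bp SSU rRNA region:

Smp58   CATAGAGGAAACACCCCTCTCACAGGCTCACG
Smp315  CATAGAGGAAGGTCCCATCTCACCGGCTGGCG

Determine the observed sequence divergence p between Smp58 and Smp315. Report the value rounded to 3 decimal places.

The sequences differ at positions 11 (A/G), 12 (C/G), 13 (A/T), 17 (C/A), 24 (A/C), 29 (C/G), 30 (A/G).
There are 7 differences over 32 sites, so p = 7/32 = 0.219.

0.219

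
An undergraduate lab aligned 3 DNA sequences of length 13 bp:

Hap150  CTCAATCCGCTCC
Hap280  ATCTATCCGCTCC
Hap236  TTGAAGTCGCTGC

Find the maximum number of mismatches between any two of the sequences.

Pairwise Hamming distances:
  Hap150 vs Hap280: 2
  Hap150 vs Hap236: 5
  Hap280 vs Hap236: 6
The largest is 6, between Hap280 and Hap236.

6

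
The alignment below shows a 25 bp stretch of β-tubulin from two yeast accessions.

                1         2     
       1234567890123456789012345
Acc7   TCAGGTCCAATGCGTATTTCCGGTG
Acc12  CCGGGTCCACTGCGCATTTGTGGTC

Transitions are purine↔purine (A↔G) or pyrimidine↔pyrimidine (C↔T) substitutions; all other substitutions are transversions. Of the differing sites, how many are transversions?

Differing sites — 1:T/C (Ti); 3:A/G (Ti); 10:A/C (Tv); 15:T/C (Ti); 20:C/G (Tv); 21:C/T (Ti); 25:G/C (Tv).
Of the 7 differences, 4 transitions and 3 transversions, so the answer is 3.

3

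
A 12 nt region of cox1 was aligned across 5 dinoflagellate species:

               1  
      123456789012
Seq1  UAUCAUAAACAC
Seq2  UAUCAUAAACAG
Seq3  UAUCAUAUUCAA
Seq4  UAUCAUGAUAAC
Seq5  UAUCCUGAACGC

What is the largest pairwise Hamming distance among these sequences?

Pairwise Hamming distances:
  Seq1 vs Seq2: 1
  Seq1 vs Seq3: 3
  Seq1 vs Seq4: 3
  Seq1 vs Seq5: 3
  Seq2 vs Seq3: 3
  Seq2 vs Seq4: 4
  Seq2 vs Seq5: 4
  Seq3 vs Seq4: 4
  Seq3 vs Seq5: 6
  Seq4 vs Seq5: 4
The largest is 6, between Seq3 and Seq5.

6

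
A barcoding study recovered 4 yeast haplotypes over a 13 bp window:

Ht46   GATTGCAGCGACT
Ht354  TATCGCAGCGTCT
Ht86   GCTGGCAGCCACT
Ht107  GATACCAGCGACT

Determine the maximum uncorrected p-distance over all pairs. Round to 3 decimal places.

0.385

Pairwise Hamming distances:
  Ht46 vs Ht354: 3
  Ht46 vs Ht86: 3
  Ht46 vs Ht107: 2
  Ht354 vs Ht86: 5
  Ht354 vs Ht107: 4
  Ht86 vs Ht107: 4
The largest is 5 mismatches, between Ht354 and Ht86; p = 5/13 = 0.385.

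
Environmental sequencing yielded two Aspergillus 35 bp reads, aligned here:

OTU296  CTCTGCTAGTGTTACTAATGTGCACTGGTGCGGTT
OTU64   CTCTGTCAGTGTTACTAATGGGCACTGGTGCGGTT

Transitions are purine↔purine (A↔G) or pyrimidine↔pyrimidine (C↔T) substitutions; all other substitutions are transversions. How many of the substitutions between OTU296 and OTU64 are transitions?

2

Mismatches occur at site 6 (C↔T, transition), site 7 (T↔C, transition), site 21 (T↔G, transversion).
Of the 3 differences, 2 transitions and 1 transversion, so the answer is 2.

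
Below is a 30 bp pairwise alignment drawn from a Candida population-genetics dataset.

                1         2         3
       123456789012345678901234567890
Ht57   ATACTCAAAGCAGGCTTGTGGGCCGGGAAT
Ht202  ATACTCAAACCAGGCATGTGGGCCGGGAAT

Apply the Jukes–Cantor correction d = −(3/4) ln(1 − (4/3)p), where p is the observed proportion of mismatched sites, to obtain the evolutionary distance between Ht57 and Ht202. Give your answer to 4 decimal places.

Mismatches occur at site 10 (G↔C), site 16 (T↔A).
p = 2/30 = 0.066667.
d = −0.75 · ln(1 − (4/3)·0.066667) = −0.75 · ln(0.911111) = −0.75 · (-0.093091) = 0.0698.

0.0698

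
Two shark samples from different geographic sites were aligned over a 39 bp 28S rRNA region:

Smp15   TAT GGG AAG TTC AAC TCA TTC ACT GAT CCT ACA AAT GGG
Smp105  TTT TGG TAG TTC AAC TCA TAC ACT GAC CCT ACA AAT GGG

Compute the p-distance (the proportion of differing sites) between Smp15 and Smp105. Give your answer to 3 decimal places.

0.128

The sequences differ at positions 2 (A/T), 4 (G/T), 7 (A/T), 20 (T/A), 27 (T/C).
There are 5 differences over 39 sites, so p = 5/39 = 0.128.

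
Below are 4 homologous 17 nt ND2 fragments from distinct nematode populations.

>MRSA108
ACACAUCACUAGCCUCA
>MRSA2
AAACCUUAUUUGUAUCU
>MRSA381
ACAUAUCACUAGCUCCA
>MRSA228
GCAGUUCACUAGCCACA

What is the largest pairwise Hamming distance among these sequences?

11

Pairwise Hamming distances:
  MRSA108 vs MRSA2: 8
  MRSA108 vs MRSA381: 3
  MRSA108 vs MRSA228: 4
  MRSA2 vs MRSA381: 10
  MRSA2 vs MRSA228: 11
  MRSA381 vs MRSA228: 5
The largest is 11, between MRSA2 and MRSA228.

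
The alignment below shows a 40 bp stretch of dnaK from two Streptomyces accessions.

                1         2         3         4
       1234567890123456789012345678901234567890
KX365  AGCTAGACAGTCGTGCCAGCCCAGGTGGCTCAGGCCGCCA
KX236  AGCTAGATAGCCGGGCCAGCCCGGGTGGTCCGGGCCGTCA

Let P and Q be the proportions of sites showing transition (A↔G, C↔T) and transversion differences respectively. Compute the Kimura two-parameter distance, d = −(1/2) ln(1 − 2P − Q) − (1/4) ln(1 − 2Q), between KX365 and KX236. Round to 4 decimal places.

The sequences differ at positions 8 (C/T, transition), 11 (T/C, transition), 14 (T/G, transversion), 23 (A/G, transition), 29 (C/T, transition), 30 (T/C, transition), 32 (A/G, transition), 38 (C/T, transition).
Of the 8 differences, 7 transitions and 1 transversion over 40 sites: P = 7/40 = 0.175000, Q = 1/40 = 0.025000.
d = −0.5·ln(0.625000) − 0.25·ln(0.950000) = −0.5·(-0.470004) − 0.25·(-0.051293) = 0.2478.

0.2478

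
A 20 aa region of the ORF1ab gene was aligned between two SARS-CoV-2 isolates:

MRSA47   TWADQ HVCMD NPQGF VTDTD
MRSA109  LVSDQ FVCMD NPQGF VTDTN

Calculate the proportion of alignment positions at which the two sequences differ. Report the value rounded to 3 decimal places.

Mismatches occur at site 1 (T↔L), site 2 (W↔V), site 3 (A↔S), site 6 (H↔F), site 20 (D↔N).
There are 5 differences over 20 sites, so p = 5/20 = 0.250.

0.250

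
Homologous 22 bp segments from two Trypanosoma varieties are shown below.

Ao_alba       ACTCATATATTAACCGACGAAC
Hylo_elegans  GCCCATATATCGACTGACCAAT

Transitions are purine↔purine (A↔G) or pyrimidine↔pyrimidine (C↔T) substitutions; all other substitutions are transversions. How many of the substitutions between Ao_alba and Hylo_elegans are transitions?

6

The sequences differ at positions 1 (A/G, transition), 3 (T/C, transition), 11 (T/C, transition), 12 (A/G, transition), 15 (C/T, transition), 19 (G/C, transversion), 22 (C/T, transition).
Of the 7 differences, 6 transitions and 1 transversion, so the answer is 6.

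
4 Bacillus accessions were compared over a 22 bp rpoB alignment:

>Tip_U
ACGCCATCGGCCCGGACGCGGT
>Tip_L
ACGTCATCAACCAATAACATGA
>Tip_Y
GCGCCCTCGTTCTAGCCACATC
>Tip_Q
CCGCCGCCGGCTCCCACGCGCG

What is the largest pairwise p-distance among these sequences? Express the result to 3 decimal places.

0.727

Pairwise Hamming distances:
  Tip_U vs Tip_L: 11
  Tip_U vs Tip_Y: 11
  Tip_U vs Tip_Q: 8
  Tip_L vs Tip_Y: 15
  Tip_L vs Tip_Q: 16
  Tip_Y vs Tip_Q: 14
The largest is 16 mismatches, between Tip_L and Tip_Q; p = 16/22 = 0.727.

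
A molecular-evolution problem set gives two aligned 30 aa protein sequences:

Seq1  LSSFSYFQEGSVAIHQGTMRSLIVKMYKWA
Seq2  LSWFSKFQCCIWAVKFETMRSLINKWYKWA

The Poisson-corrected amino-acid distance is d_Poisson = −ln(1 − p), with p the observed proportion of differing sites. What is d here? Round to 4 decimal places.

The sequences differ at positions 3 (S/W), 6 (Y/K), 9 (E/C), 10 (G/C), 11 (S/I), 12 (V/W), 14 (I/V), 15 (H/K), 16 (Q/F), 17 (G/E), 24 (V/N), 26 (M/W).
p = 12/30 = 0.400000.
d = −ln(1 − 0.400000) = −ln(0.600000) = 0.5108.

0.5108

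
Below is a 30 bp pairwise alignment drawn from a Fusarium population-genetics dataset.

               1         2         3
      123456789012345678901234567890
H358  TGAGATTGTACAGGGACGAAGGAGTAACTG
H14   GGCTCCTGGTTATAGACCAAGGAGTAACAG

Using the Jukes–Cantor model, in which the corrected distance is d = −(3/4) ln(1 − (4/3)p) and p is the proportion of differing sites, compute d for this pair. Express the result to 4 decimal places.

Differing sites — 1:T/G; 3:A/C; 4:G/T; 5:A/C; 6:T/C; 9:T/G; 10:A/T; 11:C/T; 13:G/T; 14:G/A; 18:G/C; 29:T/A.
p = 12/30 = 0.400000.
d = −0.75 · ln(1 − (4/3)·0.400000) = −0.75 · ln(0.466667) = −0.75 · (-0.762139) = 0.5716.

0.5716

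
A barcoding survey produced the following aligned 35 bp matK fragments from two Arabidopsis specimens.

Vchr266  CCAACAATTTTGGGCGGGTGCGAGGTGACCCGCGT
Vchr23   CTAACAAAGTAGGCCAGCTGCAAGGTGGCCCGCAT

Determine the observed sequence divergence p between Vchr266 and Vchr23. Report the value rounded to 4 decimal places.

0.2857

The sequences differ at positions 2 (C/T), 8 (T/A), 9 (T/G), 11 (T/A), 14 (G/C), 16 (G/A), 18 (G/C), 22 (G/A), 28 (A/G), 34 (G/A).
There are 10 differences over 35 sites, so p = 10/35 = 0.2857.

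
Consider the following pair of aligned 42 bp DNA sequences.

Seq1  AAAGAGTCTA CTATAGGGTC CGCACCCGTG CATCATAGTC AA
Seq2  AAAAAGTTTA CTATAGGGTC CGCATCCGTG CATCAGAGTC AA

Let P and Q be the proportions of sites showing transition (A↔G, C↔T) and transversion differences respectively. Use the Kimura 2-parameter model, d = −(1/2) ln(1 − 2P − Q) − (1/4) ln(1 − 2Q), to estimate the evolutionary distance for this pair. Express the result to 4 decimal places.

0.1034

Mismatches occur at site 4 (G→A, transition), site 8 (C→T, transition), site 25 (C→T, transition), site 36 (T→G, transversion).
Of the 4 differences, 3 transitions and 1 transversion over 42 sites: P = 3/42 = 0.071429, Q = 1/42 = 0.023810.
d = −0.5·ln(0.833332) − 0.25·ln(0.952380) = −0.5·(-0.182323) − 0.25·(-0.048791) = 0.1034.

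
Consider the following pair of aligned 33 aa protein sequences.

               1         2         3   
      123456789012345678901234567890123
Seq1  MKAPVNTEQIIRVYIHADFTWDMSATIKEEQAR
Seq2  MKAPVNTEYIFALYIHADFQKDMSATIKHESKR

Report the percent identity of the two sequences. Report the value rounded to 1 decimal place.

Differing sites — 9:Q/Y; 11:I/F; 12:R/A; 13:V/L; 20:T/Q; 21:W/K; 29:E/H; 31:Q/S; 32:A/K.
24 of the 33 sites match, so the percent identity is 24/33 × 100 = 72.7%.

72.7%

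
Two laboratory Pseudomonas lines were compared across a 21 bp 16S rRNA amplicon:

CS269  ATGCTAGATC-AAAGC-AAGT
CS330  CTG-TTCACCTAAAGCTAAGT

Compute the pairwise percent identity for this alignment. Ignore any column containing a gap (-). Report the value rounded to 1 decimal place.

Excluding the 3 gap columns leaves 18 comparable sites.
The sequences differ at positions 1 (A/C), 6 (A/T), 7 (G/C), 9 (T/C).
14 of the 18 comparable sites match, so the percent identity is 14/18 × 100 = 77.8%.

77.8%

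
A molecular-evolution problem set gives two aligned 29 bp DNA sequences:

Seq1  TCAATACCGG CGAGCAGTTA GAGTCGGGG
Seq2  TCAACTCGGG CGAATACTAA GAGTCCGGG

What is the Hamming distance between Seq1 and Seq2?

Differing sites — 5:T/C; 6:A/T; 8:C/G; 14:G/A; 15:C/T; 17:G/C; 19:T/A; 26:G/C.
That gives 8 mismatches out of 29 aligned sites, so the Hamming distance is 8.

8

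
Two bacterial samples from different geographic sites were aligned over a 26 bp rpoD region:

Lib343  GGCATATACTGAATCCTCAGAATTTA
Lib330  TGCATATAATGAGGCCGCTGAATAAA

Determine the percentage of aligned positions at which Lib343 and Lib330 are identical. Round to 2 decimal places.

69.23%

Differing sites — 1:G/T; 9:C/A; 13:A/G; 14:T/G; 17:T/G; 19:A/T; 24:T/A; 25:T/A.
18 of the 26 sites match, so the percent identity is 18/26 × 100 = 69.23%.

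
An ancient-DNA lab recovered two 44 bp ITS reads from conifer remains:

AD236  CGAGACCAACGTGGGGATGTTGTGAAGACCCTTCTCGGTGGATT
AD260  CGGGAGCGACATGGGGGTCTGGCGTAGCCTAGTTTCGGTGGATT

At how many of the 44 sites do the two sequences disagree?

14

The sequences differ at positions 3 (A/G), 6 (C/G), 8 (A/G), 11 (G/A), 17 (A/G), 19 (G/C), 21 (T/G), 23 (T/C), 25 (A/T), 28 (A/C), 30 (C/T), 31 (C/A), 32 (T/G), 34 (C/T).
That gives 14 mismatches out of 44 aligned sites, so the Hamming distance is 14.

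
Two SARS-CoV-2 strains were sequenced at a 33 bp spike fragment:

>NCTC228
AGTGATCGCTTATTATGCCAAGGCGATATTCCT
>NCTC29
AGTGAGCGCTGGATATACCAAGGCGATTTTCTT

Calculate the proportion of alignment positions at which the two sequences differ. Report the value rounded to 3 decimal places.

The sequences differ at positions 6 (T/G), 11 (T/G), 12 (A/G), 13 (T/A), 17 (G/A), 28 (A/T), 32 (C/T).
There are 7 differences over 33 sites, so p = 7/33 = 0.212.

0.212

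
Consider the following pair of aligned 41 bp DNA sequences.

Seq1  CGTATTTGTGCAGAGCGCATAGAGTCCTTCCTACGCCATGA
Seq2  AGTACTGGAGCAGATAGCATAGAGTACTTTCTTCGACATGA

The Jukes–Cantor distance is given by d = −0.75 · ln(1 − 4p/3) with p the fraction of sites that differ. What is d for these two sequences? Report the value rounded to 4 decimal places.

Differing sites — 1:C/A; 5:T/C; 7:T/G; 9:T/A; 15:G/T; 16:C/A; 26:C/A; 30:C/T; 33:A/T; 36:C/A.
p = 10/41 = 0.243902.
d = −0.75 · ln(1 − (4/3)·0.243902) = −0.75 · ln(0.674797) = −0.75 · (-0.393343) = 0.2950.

0.2950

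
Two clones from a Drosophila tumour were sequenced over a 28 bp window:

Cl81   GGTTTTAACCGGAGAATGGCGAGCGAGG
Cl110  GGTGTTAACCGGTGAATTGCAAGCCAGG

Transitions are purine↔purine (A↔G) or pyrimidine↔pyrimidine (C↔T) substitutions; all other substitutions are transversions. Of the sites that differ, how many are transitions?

1

Differing sites — 4:T/G (Tv); 13:A/T (Tv); 18:G/T (Tv); 21:G/A (Ti); 25:G/C (Tv).
Of the 5 differences, 1 transition and 4 transversions, so the answer is 1.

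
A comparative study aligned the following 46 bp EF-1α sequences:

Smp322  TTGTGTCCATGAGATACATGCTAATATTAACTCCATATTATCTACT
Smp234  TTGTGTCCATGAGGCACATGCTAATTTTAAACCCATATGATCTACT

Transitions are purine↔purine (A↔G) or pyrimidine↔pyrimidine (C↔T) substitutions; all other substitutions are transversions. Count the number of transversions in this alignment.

Differing sites — 14:A/G (Ti); 15:T/C (Ti); 26:A/T (Tv); 31:C/A (Tv); 32:T/C (Ti); 39:T/G (Tv).
Of the 6 differences, 3 transitions and 3 transversions, so the answer is 3.

3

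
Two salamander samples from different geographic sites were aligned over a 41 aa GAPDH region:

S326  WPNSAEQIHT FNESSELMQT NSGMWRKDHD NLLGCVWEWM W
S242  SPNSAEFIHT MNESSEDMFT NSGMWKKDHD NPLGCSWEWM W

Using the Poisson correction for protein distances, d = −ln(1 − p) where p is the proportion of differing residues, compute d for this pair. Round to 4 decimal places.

Mismatches occur at site 1 (W↔S), site 7 (Q↔F), site 11 (F↔M), site 17 (L↔D), site 19 (Q↔F), site 26 (R↔K), site 32 (L↔P), site 36 (V↔S).
p = 8/41 = 0.195122.
d = −ln(1 − 0.195122) = −ln(0.804878) = 0.2171.

0.2171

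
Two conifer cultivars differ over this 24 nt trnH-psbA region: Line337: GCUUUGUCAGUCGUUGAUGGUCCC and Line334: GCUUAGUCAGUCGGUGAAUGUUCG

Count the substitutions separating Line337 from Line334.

6

The sequences differ at positions 5 (U/A), 14 (U/G), 18 (U/A), 19 (G/U), 22 (C/U), 24 (C/G).
That gives 6 mismatches out of 24 aligned sites, so the Hamming distance is 6.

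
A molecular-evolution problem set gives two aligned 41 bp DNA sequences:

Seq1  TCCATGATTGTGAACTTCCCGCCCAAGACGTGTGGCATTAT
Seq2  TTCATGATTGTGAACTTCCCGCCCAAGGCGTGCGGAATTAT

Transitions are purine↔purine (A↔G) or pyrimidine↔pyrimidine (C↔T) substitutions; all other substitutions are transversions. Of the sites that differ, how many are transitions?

3

Mismatches occur at site 2 (C↔T, transition), site 28 (A↔G, transition), site 33 (T↔C, transition), site 36 (C↔A, transversion).
Of the 4 differences, 3 transitions and 1 transversion, so the answer is 3.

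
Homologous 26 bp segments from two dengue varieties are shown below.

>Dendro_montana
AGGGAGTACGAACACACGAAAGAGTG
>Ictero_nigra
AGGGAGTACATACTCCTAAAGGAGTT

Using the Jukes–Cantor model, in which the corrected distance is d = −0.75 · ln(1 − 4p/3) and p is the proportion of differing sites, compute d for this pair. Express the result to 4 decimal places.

0.3961

Mismatches occur at site 10 (G→A), site 11 (A→T), site 14 (A→T), site 16 (A→C), site 17 (C→T), site 18 (G→A), site 21 (A→G), site 26 (G→T).
p = 8/26 = 0.307692.
d = −0.75 · ln(1 − (4/3)·0.307692) = −0.75 · ln(0.589744) = −0.75 · (-0.528067) = 0.3961.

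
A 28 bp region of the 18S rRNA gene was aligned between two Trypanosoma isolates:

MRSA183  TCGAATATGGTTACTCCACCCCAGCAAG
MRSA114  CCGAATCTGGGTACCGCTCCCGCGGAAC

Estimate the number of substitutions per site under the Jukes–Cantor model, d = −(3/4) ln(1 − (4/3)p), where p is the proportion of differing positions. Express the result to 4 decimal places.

0.4850

Mismatches occur at site 1 (T↔C), site 7 (A↔C), site 11 (T↔G), site 15 (T↔C), site 16 (C↔G), site 18 (A↔T), site 22 (C↔G), site 23 (A↔C), site 25 (C↔G), site 28 (G↔C).
p = 10/28 = 0.357143.
d = −0.75 · ln(1 − (4/3)·0.357143) = −0.75 · ln(0.523809) = −0.75 · (-0.646628) = 0.4850.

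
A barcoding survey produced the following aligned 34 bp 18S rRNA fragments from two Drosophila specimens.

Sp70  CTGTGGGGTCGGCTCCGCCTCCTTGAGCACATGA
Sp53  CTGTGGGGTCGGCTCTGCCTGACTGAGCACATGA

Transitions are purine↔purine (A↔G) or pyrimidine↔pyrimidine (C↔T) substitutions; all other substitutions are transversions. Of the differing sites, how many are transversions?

2

Mismatches occur at site 16 (C/T, transition), site 21 (C/G, transversion), site 22 (C/A, transversion), site 23 (T/C, transition).
Of the 4 differences, 2 transitions and 2 transversions, so the answer is 2.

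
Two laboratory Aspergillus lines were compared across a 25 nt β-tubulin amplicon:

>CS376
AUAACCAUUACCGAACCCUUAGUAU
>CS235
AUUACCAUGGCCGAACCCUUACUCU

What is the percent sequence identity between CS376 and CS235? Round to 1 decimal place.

80.0%

Differing sites — 3:A/U; 9:U/G; 10:A/G; 22:G/C; 24:A/C.
20 of the 25 sites match, so the percent identity is 20/25 × 100 = 80.0%.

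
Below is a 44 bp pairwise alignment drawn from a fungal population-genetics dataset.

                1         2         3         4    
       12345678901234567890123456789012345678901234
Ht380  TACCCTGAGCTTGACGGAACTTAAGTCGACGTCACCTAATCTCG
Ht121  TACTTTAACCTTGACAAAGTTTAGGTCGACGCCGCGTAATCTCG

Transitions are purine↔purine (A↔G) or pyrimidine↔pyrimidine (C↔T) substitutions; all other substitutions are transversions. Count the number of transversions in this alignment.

2

The sequences differ at positions 4 (C/T, transition), 5 (C/T, transition), 7 (G/A, transition), 9 (G/C, transversion), 16 (G/A, transition), 17 (G/A, transition), 19 (A/G, transition), 20 (C/T, transition), 24 (A/G, transition), 32 (T/C, transition), 34 (A/G, transition), 36 (C/G, transversion).
Of the 12 differences, 10 transitions and 2 transversions, so the answer is 2.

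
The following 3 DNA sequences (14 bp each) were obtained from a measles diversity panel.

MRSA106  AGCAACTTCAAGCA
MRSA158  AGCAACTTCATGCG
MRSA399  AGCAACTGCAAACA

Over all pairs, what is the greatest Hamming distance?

Pairwise Hamming distances:
  MRSA106 vs MRSA158: 2
  MRSA106 vs MRSA399: 2
  MRSA158 vs MRSA399: 4
The largest is 4, between MRSA158 and MRSA399.

4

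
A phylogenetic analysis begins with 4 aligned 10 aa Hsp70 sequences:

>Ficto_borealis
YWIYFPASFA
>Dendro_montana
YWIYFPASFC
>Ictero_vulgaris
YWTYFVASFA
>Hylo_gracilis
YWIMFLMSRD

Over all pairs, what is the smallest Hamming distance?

Pairwise Hamming distances:
  Ficto_borealis vs Dendro_montana: 1
  Ficto_borealis vs Ictero_vulgaris: 2
  Ficto_borealis vs Hylo_gracilis: 5
  Dendro_montana vs Ictero_vulgaris: 3
  Dendro_montana vs Hylo_gracilis: 5
  Ictero_vulgaris vs Hylo_gracilis: 6
The smallest is 1, between Ficto_borealis and Dendro_montana.

1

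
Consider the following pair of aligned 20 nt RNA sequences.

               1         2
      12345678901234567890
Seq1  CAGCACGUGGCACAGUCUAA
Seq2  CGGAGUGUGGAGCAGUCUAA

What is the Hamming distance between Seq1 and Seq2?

6

The sequences differ at positions 2 (A/G), 4 (C/A), 5 (A/G), 6 (C/U), 11 (C/A), 12 (A/G).
That gives 6 mismatches out of 20 aligned sites, so the Hamming distance is 6.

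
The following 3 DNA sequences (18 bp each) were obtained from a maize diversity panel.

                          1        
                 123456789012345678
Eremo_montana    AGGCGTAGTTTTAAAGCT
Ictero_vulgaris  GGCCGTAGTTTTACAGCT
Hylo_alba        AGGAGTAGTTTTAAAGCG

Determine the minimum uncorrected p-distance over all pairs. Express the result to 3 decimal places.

0.111

Pairwise Hamming distances:
  Eremo_montana vs Ictero_vulgaris: 3
  Eremo_montana vs Hylo_alba: 2
  Ictero_vulgaris vs Hylo_alba: 5
The smallest is 2 mismatches, between Eremo_montana and Hylo_alba; p = 2/18 = 0.111.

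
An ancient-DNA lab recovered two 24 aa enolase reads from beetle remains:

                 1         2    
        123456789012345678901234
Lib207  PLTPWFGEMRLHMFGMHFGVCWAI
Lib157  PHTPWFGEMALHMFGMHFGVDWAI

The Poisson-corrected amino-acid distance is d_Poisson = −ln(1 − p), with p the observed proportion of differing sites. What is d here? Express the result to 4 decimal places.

0.1335

Differing sites — 2:L/H; 10:R/A; 21:C/D.
p = 3/24 = 0.125000.
d = −ln(1 − 0.125000) = −ln(0.875000) = 0.1335.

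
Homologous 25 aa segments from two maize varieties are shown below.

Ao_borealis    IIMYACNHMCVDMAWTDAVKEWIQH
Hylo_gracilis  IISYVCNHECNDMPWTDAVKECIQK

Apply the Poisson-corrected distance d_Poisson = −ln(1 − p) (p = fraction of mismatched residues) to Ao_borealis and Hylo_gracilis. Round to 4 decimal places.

0.3285

Mismatches occur at site 3 (M→S), site 5 (A→V), site 9 (M→E), site 11 (V→N), site 14 (A→P), site 22 (W→C), site 25 (H→K).
p = 7/25 = 0.280000.
d = −ln(1 − 0.280000) = −ln(0.720000) = 0.3285.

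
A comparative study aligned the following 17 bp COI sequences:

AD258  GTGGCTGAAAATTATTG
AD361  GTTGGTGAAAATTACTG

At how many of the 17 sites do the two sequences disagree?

3

Differing sites — 3:G/T; 5:C/G; 15:T/C.
That gives 3 mismatches out of 17 aligned sites, so the Hamming distance is 3.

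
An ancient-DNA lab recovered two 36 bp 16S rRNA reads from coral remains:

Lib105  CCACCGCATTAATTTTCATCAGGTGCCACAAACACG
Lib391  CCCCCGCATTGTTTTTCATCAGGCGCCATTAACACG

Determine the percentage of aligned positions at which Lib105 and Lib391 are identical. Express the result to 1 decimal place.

83.3%

Mismatches occur at site 3 (A↔C), site 11 (A↔G), site 12 (A↔T), site 24 (T↔C), site 29 (C↔T), site 30 (A↔T).
30 of the 36 sites match, so the percent identity is 30/36 × 100 = 83.3%.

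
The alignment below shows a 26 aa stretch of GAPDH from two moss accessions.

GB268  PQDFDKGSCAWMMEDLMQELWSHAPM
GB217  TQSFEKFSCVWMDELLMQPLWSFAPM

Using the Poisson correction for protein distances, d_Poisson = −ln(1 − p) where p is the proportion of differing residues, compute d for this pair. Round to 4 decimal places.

0.4249

Differing sites — 1:P/T; 3:D/S; 5:D/E; 7:G/F; 10:A/V; 13:M/D; 15:D/L; 19:E/P; 23:H/F.
p = 9/26 = 0.346154.
d = −ln(1 − 0.346154) = −ln(0.653846) = 0.4249.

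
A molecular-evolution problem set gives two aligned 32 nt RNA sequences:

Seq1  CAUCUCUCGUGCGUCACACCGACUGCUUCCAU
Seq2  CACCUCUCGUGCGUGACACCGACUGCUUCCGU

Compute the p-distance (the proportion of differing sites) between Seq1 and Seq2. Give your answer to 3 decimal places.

0.094

Mismatches occur at site 3 (U↔C), site 15 (C↔G), site 31 (A↔G).
There are 3 differences over 32 sites, so p = 3/32 = 0.094.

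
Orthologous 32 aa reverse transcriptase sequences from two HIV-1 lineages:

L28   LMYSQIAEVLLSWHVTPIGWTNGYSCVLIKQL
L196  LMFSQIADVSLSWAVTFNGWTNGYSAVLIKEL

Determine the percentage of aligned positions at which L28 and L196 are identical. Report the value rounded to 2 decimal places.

75.00%

Differing sites — 3:Y/F; 8:E/D; 10:L/S; 14:H/A; 17:P/F; 18:I/N; 26:C/A; 31:Q/E.
24 of the 32 sites match, so the percent identity is 24/32 × 100 = 75.00%.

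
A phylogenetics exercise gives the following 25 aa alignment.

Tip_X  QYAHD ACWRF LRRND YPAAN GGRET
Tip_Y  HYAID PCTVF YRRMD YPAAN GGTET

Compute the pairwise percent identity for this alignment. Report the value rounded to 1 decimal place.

68.0%

The sequences differ at positions 1 (Q/H), 4 (H/I), 6 (A/P), 8 (W/T), 9 (R/V), 11 (L/Y), 14 (N/M), 23 (R/T).
17 of the 25 sites match, so the percent identity is 17/25 × 100 = 68.0%.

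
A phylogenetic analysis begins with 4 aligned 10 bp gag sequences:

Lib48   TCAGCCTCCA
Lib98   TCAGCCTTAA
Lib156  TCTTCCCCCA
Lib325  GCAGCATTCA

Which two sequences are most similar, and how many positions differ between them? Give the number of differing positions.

2

Pairwise Hamming distances:
  Lib48 vs Lib98: 2
  Lib48 vs Lib156: 3
  Lib48 vs Lib325: 3
  Lib98 vs Lib156: 5
  Lib98 vs Lib325: 3
  Lib156 vs Lib325: 6
The smallest is 2, between Lib48 and Lib98.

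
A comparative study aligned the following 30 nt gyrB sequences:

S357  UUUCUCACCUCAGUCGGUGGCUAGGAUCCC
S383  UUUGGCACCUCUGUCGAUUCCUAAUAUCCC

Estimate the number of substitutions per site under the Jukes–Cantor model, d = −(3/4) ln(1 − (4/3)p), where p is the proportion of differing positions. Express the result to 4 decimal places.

Mismatches occur at site 4 (C/G), site 5 (U/G), site 12 (A/U), site 17 (G/A), site 19 (G/U), site 20 (G/C), site 24 (G/A), site 25 (G/U).
p = 8/30 = 0.266667.
d = −0.75 · ln(1 − (4/3)·0.266667) = −0.75 · ln(0.644444) = −0.75 · (-0.439367) = 0.3295.

0.3295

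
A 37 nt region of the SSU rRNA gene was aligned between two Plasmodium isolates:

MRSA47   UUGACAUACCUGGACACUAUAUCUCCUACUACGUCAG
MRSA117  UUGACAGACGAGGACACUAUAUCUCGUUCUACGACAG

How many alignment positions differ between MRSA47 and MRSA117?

Differing sites — 7:U/G; 10:C/G; 11:U/A; 26:C/G; 28:A/U; 34:U/A.
That gives 6 mismatches out of 37 aligned sites, so the Hamming distance is 6.

6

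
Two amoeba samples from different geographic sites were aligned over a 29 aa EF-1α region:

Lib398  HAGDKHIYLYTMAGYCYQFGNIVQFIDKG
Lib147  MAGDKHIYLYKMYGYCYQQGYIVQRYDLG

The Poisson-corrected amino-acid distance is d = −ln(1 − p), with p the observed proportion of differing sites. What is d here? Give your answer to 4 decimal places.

0.3228

Differing sites — 1:H/M; 11:T/K; 13:A/Y; 19:F/Q; 21:N/Y; 25:F/R; 26:I/Y; 28:K/L.
p = 8/29 = 0.275862.
d = −ln(1 − 0.275862) = −ln(0.724138) = 0.3228.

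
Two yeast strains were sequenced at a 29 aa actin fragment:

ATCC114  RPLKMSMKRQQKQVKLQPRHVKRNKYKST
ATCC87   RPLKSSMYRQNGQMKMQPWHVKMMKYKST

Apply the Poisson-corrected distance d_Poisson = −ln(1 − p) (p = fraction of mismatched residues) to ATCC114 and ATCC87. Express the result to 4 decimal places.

Mismatches occur at site 5 (M/S), site 8 (K/Y), site 11 (Q/N), site 12 (K/G), site 14 (V/M), site 16 (L/M), site 19 (R/W), site 23 (R/M), site 24 (N/M).
p = 9/29 = 0.310345.
d = −ln(1 − 0.310345) = −ln(0.689655) = 0.3716.

0.3716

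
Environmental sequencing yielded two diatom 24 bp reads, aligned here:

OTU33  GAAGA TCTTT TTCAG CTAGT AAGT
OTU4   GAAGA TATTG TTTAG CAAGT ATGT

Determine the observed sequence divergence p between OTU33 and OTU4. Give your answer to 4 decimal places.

Mismatches occur at site 7 (C/A), site 10 (T/G), site 13 (C/T), site 17 (T/A), site 22 (A/T).
There are 5 differences over 24 sites, so p = 5/24 = 0.2083.

0.2083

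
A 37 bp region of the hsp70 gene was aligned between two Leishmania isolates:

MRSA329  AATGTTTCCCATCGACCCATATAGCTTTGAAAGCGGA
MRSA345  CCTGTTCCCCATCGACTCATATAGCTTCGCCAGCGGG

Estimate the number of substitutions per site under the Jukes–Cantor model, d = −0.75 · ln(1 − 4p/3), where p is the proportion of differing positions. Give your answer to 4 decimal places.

0.2551

Mismatches occur at site 1 (A↔C), site 2 (A↔C), site 7 (T↔C), site 17 (C↔T), site 28 (T↔C), site 30 (A↔C), site 31 (A↔C), site 37 (A↔G).
p = 8/37 = 0.216216.
d = −0.75 · ln(1 − (4/3)·0.216216) = −0.75 · ln(0.711712) = −0.75 · (-0.340082) = 0.2551.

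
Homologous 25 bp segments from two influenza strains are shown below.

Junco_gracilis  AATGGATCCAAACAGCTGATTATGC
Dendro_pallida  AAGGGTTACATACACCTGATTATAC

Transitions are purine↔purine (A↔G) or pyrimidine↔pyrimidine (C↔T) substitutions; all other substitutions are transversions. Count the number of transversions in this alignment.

5

Differing sites — 3:T/G (Tv); 6:A/T (Tv); 8:C/A (Tv); 11:A/T (Tv); 15:G/C (Tv); 24:G/A (Ti).
Of the 6 differences, 1 transition and 5 transversions, so the answer is 5.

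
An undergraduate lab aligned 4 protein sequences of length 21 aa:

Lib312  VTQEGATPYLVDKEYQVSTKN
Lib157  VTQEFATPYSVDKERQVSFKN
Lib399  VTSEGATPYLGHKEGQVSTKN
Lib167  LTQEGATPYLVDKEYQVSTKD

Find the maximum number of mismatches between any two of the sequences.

7

Pairwise Hamming distances:
  Lib312 vs Lib157: 4
  Lib312 vs Lib399: 4
  Lib312 vs Lib167: 2
  Lib157 vs Lib399: 7
  Lib157 vs Lib167: 6
  Lib399 vs Lib167: 6
The largest is 7, between Lib157 and Lib399.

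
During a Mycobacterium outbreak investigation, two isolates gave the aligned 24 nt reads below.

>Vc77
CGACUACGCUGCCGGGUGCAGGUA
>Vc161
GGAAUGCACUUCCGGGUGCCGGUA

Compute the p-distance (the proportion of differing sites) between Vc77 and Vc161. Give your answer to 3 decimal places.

0.250

Differing sites — 1:C/G; 4:C/A; 6:A/G; 8:G/A; 11:G/U; 20:A/C.
There are 6 differences over 24 sites, so p = 6/24 = 0.250.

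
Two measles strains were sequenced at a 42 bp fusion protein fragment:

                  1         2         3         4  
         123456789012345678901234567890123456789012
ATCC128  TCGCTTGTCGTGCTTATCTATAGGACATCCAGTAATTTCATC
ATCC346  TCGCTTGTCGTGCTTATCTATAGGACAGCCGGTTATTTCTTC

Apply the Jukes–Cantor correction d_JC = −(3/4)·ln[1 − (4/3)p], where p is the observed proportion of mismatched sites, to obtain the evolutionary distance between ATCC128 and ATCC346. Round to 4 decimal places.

0.1019

Mismatches occur at site 28 (T/G), site 31 (A/G), site 34 (A/T), site 40 (A/T).
p = 4/42 = 0.095238.
d = −0.75 · ln(1 − (4/3)·0.095238) = −0.75 · ln(0.873016) = −0.75 · (-0.135801) = 0.1019.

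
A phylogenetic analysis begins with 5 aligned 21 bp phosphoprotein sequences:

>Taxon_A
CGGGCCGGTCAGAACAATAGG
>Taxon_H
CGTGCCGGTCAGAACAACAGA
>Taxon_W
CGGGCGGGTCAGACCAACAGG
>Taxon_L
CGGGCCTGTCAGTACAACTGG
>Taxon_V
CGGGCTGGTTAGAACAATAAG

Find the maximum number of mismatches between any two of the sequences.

Pairwise Hamming distances:
  Taxon_A vs Taxon_H: 3
  Taxon_A vs Taxon_W: 3
  Taxon_A vs Taxon_L: 4
  Taxon_A vs Taxon_V: 3
  Taxon_H vs Taxon_W: 4
  Taxon_H vs Taxon_L: 5
  Taxon_H vs Taxon_V: 6
  Taxon_W vs Taxon_L: 5
  Taxon_W vs Taxon_V: 5
  Taxon_L vs Taxon_V: 7
The largest is 7, between Taxon_L and Taxon_V.

7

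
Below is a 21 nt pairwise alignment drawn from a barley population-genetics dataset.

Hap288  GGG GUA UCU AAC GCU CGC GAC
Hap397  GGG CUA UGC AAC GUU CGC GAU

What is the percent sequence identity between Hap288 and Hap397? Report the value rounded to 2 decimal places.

Differing sites — 4:G/C; 8:C/G; 9:U/C; 14:C/U; 21:C/U.
16 of the 21 sites match, so the percent identity is 16/21 × 100 = 76.19%.

76.19%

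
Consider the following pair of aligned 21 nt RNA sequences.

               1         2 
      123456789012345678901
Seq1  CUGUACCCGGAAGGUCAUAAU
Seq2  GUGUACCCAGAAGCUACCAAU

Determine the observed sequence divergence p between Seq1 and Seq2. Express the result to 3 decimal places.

0.286

Mismatches occur at site 1 (C/G), site 9 (G/A), site 14 (G/C), site 16 (C/A), site 17 (A/C), site 18 (U/C).
There are 6 differences over 21 sites, so p = 6/21 = 0.286.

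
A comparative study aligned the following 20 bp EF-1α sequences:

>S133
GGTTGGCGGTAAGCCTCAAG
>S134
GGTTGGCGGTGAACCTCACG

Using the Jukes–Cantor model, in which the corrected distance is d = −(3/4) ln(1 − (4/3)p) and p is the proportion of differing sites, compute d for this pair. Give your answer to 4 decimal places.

The sequences differ at positions 11 (A/G), 13 (G/A), 19 (A/C).
p = 3/20 = 0.150000.
d = −0.75 · ln(1 − (4/3)·0.150000) = −0.75 · ln(0.800000) = −0.75 · (-0.223144) = 0.1674.

0.1674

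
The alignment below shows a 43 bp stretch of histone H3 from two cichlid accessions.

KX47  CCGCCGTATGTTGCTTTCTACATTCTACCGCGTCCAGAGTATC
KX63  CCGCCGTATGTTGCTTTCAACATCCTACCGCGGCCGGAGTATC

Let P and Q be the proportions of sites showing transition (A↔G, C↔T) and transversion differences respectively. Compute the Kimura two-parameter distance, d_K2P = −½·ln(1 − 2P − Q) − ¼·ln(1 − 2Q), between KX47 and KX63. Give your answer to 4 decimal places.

Differing sites — 19:T/A (Tv); 24:T/C (Ti); 33:T/G (Tv); 36:A/G (Ti).
Of the 4 differences, 2 transitions and 2 transversions over 43 sites: P = 2/43 = 0.046512, Q = 2/43 = 0.046512.
d = −0.5·ln(0.860464) − 0.25·ln(0.906976) = −0.5·(-0.150284) − 0.25·(-0.097639) = 0.0996.

0.0996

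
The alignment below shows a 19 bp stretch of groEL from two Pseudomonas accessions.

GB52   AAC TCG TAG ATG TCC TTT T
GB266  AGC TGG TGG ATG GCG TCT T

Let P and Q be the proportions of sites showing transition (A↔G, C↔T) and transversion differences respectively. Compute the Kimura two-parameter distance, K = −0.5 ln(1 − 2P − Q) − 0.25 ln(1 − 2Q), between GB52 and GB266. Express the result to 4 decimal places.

Differing sites — 2:A/G (Ti); 5:C/G (Tv); 8:A/G (Ti); 13:T/G (Tv); 15:C/G (Tv); 17:T/C (Ti).
Of the 6 differences, 3 transitions and 3 transversions over 19 sites: P = 3/19 = 0.157895, Q = 3/19 = 0.157895.
d = −0.5·ln(0.526315) − 0.25·ln(0.684210) = −0.5·(-0.641855) − 0.25·(-0.379490) = 0.4158.

0.4158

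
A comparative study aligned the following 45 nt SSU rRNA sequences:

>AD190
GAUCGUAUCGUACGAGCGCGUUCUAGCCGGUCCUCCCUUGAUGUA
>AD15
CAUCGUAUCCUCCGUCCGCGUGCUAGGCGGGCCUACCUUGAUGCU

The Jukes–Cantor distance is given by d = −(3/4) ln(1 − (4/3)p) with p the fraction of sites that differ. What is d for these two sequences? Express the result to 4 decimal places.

Mismatches occur at site 1 (G/C), site 10 (G/C), site 12 (A/C), site 15 (A/U), site 16 (G/C), site 22 (U/G), site 27 (C/G), site 31 (U/G), site 35 (C/A), site 44 (U/C), site 45 (A/U).
p = 11/45 = 0.244444.
d = −0.75 · ln(1 − (4/3)·0.244444) = −0.75 · ln(0.674075) = −0.75 · (-0.394414) = 0.2958.

0.2958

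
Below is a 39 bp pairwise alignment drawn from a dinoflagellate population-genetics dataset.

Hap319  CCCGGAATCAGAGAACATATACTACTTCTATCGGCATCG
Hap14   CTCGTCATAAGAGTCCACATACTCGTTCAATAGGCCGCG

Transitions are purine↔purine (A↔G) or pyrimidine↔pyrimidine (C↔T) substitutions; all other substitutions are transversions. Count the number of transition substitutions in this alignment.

2

Mismatches occur at site 2 (C→T, transition), site 5 (G→T, transversion), site 6 (A→C, transversion), site 9 (C→A, transversion), site 14 (A→T, transversion), site 15 (A→C, transversion), site 18 (T→C, transition), site 24 (A→C, transversion), site 25 (C→G, transversion), site 29 (T→A, transversion), site 32 (C→A, transversion), site 36 (A→C, transversion), site 37 (T→G, transversion).
Of the 13 differences, 2 transitions and 11 transversions, so the answer is 2.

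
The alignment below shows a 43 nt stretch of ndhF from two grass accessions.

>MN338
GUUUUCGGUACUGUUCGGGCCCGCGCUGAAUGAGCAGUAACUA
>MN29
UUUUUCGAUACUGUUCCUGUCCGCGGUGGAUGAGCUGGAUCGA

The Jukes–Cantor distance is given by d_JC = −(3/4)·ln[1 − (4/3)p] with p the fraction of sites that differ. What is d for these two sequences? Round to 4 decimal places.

0.3129

The sequences differ at positions 1 (G/U), 8 (G/A), 17 (G/C), 18 (G/U), 20 (C/U), 26 (C/G), 29 (A/G), 36 (A/U), 38 (U/G), 40 (A/U), 42 (U/G).
p = 11/43 = 0.255814.
d = −0.75 · ln(1 − (4/3)·0.255814) = −0.75 · ln(0.658915) = −0.75 · (-0.417161) = 0.3129.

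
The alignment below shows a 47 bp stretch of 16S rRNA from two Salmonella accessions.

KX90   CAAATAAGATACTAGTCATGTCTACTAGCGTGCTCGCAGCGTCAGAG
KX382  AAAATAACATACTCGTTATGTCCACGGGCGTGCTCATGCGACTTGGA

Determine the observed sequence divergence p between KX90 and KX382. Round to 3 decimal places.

0.383

The sequences differ at positions 1 (C/A), 8 (G/C), 14 (A/C), 17 (C/T), 23 (T/C), 26 (T/G), 27 (A/G), 36 (G/A), 37 (C/T), 38 (A/G), 39 (G/C), 40 (C/G), 41 (G/A), 42 (T/C), 43 (C/T), 44 (A/T), 46 (A/G), 47 (G/A).
There are 18 differences over 47 sites, so p = 18/47 = 0.383.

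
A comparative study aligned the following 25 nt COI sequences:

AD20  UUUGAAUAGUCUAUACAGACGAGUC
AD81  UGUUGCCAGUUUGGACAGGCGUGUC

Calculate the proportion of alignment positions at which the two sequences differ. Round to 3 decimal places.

0.400

Mismatches occur at site 2 (U→G), site 4 (G→U), site 5 (A→G), site 6 (A→C), site 7 (U→C), site 11 (C→U), site 13 (A→G), site 14 (U→G), site 19 (A→G), site 22 (A→U).
There are 10 differences over 25 sites, so p = 10/25 = 0.400.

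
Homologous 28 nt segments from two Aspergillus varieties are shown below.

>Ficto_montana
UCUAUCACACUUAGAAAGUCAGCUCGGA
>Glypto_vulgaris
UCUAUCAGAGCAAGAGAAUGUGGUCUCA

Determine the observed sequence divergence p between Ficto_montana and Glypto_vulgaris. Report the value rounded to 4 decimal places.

0.3929

Mismatches occur at site 8 (C/G), site 10 (C/G), site 11 (U/C), site 12 (U/A), site 16 (A/G), site 18 (G/A), site 20 (C/G), site 21 (A/U), site 23 (C/G), site 26 (G/U), site 27 (G/C).
There are 11 differences over 28 sites, so p = 11/28 = 0.3929.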